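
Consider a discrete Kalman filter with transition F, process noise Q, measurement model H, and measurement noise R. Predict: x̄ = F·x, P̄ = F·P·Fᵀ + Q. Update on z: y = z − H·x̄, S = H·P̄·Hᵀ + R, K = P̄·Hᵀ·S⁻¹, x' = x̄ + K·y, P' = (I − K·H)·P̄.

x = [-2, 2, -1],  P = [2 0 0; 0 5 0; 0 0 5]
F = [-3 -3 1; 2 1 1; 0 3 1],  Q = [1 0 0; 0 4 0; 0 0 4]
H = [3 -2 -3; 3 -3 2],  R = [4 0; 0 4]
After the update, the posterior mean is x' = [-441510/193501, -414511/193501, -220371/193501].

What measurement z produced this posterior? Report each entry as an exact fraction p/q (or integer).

x̄ = F·x = [-1, -3, 5]
P̄ = F·P·Fᵀ + Q = [69 -22 -40; -22 22 20; -40 20 54]
S = H·P̄·Hᵀ + R = [2423 979; 979 715]
K = P̄·Hᵀ·S⁻¹ = [3469/35182 52215/387002; -1431/35182 -28243/387002; -7261/35182 70391/387002]
x' − x̄ = [-248009/193501, 165992/193501, -1187876/193501] = K·y
y = (KᵀK)⁻¹·Kᵀ·(x' − x̄) = [13, -19]
z = y + H·x̄ = [13, -19] + [-12, 16] = [1, -3]

z = [1, -3]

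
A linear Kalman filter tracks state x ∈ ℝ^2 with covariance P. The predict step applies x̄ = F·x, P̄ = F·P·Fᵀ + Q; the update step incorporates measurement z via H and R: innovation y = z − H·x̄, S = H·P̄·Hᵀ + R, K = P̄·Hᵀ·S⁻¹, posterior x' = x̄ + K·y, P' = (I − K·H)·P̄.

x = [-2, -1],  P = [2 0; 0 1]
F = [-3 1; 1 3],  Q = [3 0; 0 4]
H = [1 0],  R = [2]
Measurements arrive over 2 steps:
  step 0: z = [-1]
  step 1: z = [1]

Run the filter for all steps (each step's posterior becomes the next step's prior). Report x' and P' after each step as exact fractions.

step 0: x' = [-1/2, -17/4], P' = [11/6 -1/4; -1/4 117/8]
step 1: x' = [241/301, -2777/301], P' = [570/301 646/301; 646/301 83647/903]

step 0: x̄ = F·x = [5, -5]
step 0: P̄ = F·P·Fᵀ + Q = [22 -3; -3 15]
step 0: y = z − H·x̄ = [-6]
step 0: S = H·P̄·Hᵀ + R = [24]
step 0: K = P̄·Hᵀ·S⁻¹ = [11/12; -1/8]
step 0: x' = x̄ + K·y = [-1/2, -17/4]
step 0: P' = (I − K·H)·P̄ = [11/6 -1/4; -1/4 117/8]
step 1: x̄ = F·x = [-11/4, -53/4]
step 1: P̄ = F·P·Fᵀ + Q = [285/8 323/8; 323/8 3263/24]
step 1: y = z − H·x̄ = [15/4]
step 1: S = H·P̄·Hᵀ + R = [301/8]
step 1: K = P̄·Hᵀ·S⁻¹ = [285/301; 323/301]
step 1: x' = x̄ + K·y = [241/301, -2777/301]
step 1: P' = (I − K·H)·P̄ = [570/301 646/301; 646/301 83647/903]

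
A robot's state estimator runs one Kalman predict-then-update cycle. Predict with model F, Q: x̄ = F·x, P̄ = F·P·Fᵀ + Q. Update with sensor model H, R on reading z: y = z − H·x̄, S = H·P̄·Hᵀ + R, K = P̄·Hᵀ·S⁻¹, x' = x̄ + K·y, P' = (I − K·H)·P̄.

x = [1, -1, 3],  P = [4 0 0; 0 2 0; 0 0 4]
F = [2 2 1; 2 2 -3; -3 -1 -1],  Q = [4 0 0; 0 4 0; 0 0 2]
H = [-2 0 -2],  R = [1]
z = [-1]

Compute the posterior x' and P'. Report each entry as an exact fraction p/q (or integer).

x' = [3, -481/49, -125/49]
P' = [32 12 -32; 12 3072/49 -592/49; -32 -592/49 1580/49]

x̄ = F·x = [3, -9, -5]
P̄ = F·P·Fᵀ + Q = [32 12 -32; 12 64 -16; -32 -16 44]
y = z − H·x̄ = [-5]
S = H·P̄·Hᵀ + R = [49]
K = P̄·Hᵀ·S⁻¹ = [0; 8/49; -24/49]
x' = x̄ + K·y = [3, -481/49, -125/49]
P' = (I − K·H)·P̄ = [32 12 -32; 12 3072/49 -592/49; -32 -592/49 1580/49]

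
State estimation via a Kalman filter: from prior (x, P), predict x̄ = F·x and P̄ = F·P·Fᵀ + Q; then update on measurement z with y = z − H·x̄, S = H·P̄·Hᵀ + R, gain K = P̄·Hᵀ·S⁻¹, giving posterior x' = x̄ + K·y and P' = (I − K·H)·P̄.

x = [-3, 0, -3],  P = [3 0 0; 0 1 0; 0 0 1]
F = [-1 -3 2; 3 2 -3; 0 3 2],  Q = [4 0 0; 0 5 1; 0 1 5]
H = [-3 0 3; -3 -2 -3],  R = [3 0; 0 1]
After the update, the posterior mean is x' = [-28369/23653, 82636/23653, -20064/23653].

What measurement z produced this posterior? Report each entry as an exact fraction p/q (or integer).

z = [1, -1]

x̄ = F·x = [-3, 0, -6]
P̄ = F·P·Fᵀ + Q = [20 -21 -5; -21 45 1; -5 1 18]
S = H·P̄·Hᵀ + R = [435 -114; -114 193]
K = P̄·Hᵀ·S⁻¹ = [-4939/23653 -3285/23653; 3106/23653 -1842/23653; 2881/23653 -3323/23653]
x' − x̄ = [42590/23653, 82636/23653, 121854/23653] = K·y
y = (KᵀK)⁻¹·Kᵀ·(x' − x̄) = [10, -28]
z = y + H·x̄ = [10, -28] + [-9, 27] = [1, -1]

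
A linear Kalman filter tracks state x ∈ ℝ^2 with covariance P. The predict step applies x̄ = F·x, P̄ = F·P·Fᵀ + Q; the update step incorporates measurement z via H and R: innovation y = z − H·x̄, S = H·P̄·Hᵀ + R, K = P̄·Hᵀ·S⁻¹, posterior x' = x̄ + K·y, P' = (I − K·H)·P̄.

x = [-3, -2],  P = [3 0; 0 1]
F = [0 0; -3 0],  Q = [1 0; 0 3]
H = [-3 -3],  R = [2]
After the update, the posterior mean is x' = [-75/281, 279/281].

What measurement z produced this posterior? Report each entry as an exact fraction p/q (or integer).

x̄ = F·x = [0, 9]
P̄ = F·P·Fᵀ + Q = [1 0; 0 30]
S = H·P̄·Hᵀ + R = [281]
K = P̄·Hᵀ·S⁻¹ = [-3/281; -90/281]
x' − x̄ = [-75/281, -2250/281] = K·y
y = (KᵀK)⁻¹·Kᵀ·(x' − x̄) = [25]
z = y + H·x̄ = [25] + [-27] = [-2]

z = [-2]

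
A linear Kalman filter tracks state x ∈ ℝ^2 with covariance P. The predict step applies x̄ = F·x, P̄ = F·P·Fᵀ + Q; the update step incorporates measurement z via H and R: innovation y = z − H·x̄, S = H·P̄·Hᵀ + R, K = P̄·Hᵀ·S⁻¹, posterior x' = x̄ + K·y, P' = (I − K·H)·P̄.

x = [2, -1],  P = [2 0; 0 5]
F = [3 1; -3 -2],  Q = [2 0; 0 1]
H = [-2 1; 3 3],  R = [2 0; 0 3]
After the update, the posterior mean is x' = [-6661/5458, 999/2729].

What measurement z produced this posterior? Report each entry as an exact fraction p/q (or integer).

x̄ = F·x = [5, -4]
P̄ = F·P·Fᵀ + Q = [25 -28; -28 39]
S = H·P̄·Hᵀ + R = [253 51; 51 75]
K = P̄·Hᵀ·S⁻¹ = [-1797/5458 567/5458; 907/2729 584/2729]
x' − x̄ = [-33951/5458, 11915/2729] = K·y
y = (KᵀK)⁻¹·Kᵀ·(x' − x̄) = [17, -6]
z = y + H·x̄ = [17, -6] + [-14, 3] = [3, -3]

z = [3, -3]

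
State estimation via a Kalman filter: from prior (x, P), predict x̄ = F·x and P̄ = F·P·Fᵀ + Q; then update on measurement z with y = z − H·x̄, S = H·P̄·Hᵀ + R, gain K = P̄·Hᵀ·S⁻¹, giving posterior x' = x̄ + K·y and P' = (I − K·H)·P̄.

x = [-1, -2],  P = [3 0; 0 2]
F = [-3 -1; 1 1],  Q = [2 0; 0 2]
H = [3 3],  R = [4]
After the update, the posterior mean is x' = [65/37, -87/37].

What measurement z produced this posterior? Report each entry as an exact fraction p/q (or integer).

x̄ = F·x = [5, -3]
P̄ = F·P·Fᵀ + Q = [31 -11; -11 7]
S = H·P̄·Hᵀ + R = [148]
K = P̄·Hᵀ·S⁻¹ = [15/37; -3/37]
x' − x̄ = [-120/37, 24/37] = K·y
y = (KᵀK)⁻¹·Kᵀ·(x' − x̄) = [-8]
z = y + H·x̄ = [-8] + [6] = [-2]

z = [-2]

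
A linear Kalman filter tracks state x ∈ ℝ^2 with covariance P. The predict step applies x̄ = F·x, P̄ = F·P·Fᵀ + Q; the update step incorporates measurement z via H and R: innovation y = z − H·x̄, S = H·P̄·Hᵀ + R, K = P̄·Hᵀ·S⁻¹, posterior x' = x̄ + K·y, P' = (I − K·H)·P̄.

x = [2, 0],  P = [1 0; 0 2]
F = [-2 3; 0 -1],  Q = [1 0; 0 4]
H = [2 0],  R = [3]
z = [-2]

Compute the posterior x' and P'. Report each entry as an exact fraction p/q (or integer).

x̄ = F·x = [-4, 0]
P̄ = F·P·Fᵀ + Q = [23 -6; -6 6]
y = z − H·x̄ = [6]
S = H·P̄·Hᵀ + R = [95]
K = P̄·Hᵀ·S⁻¹ = [46/95; -12/95]
x' = x̄ + K·y = [-104/95, -72/95]
P' = (I − K·H)·P̄ = [69/95 -18/95; -18/95 426/95]

x' = [-104/95, -72/95]
P' = [69/95 -18/95; -18/95 426/95]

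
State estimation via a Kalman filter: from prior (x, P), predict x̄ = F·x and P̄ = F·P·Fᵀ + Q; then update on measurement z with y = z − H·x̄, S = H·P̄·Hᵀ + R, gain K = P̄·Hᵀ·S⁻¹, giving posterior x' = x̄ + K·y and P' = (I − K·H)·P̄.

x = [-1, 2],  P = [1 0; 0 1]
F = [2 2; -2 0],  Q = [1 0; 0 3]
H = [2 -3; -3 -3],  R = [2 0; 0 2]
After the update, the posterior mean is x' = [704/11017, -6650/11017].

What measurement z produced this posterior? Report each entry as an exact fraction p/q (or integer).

z = [2, 2]

x̄ = F·x = [2, 2]
P̄ = F·P·Fᵀ + Q = [9 -4; -4 7]
S = H·P̄·Hᵀ + R = [149 -3; -3 74]
K = P̄·Hᵀ·S⁻¹ = [2175/11017 -2145/11017; -2173/11017 -1428/11017]
x' − x̄ = [-21330/11017, -28684/11017] = K·y
y = (KᵀK)⁻¹·Kᵀ·(x' − x̄) = [4, 14]
z = y + H·x̄ = [4, 14] + [-2, -12] = [2, 2]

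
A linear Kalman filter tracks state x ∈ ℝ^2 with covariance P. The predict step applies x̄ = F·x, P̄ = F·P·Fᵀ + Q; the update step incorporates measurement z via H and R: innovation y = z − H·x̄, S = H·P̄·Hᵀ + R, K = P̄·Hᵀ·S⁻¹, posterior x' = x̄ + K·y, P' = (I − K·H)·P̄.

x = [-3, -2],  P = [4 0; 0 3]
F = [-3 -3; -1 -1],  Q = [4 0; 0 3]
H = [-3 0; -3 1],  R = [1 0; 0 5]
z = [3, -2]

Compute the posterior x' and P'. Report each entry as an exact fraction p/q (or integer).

x̄ = F·x = [15, 5]
P̄ = F·P·Fᵀ + Q = [67 21; 21 10]
y = z − H·x̄ = [48, 38]
S = H·P̄·Hᵀ + R = [604 540; 540 492]
K = P̄·Hᵀ·S⁻¹ = [-141/464 -15/464; -99/232 251/696]
x' = x̄ + K·y = [-189/232, -619/348]
P' = (I − K·H)·P̄ = [47/464 33/232; 33/232 194/87]

x' = [-189/232, -619/348]
P' = [47/464 33/232; 33/232 194/87]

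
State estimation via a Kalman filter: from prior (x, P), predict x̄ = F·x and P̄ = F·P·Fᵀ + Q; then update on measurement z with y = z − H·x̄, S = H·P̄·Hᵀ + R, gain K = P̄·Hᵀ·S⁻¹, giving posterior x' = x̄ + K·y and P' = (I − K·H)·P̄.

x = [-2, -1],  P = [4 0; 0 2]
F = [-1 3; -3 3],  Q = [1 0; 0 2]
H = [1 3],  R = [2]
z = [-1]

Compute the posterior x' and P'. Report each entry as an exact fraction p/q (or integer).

x' = [-1726/709, 345/709]
P' = [3538/709 -1104/709; -1104/709 500/709]

x̄ = F·x = [-1, 3]
P̄ = F·P·Fᵀ + Q = [23 30; 30 56]
y = z − H·x̄ = [-9]
S = H·P̄·Hᵀ + R = [709]
K = P̄·Hᵀ·S⁻¹ = [113/709; 198/709]
x' = x̄ + K·y = [-1726/709, 345/709]
P' = (I − K·H)·P̄ = [3538/709 -1104/709; -1104/709 500/709]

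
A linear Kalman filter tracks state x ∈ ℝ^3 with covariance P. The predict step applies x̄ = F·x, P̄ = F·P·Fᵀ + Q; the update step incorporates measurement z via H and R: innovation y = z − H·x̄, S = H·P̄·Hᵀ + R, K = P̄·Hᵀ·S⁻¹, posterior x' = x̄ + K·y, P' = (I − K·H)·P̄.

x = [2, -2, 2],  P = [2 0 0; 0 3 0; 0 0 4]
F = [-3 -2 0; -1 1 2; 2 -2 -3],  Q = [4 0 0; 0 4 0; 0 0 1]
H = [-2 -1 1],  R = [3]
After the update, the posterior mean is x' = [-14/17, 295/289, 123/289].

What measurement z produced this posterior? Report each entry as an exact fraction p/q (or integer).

x̄ = F·x = [-2, 0, 2]
P̄ = F·P·Fᵀ + Q = [34 0 0; 0 25 -34; 0 -34 57]
S = H·P̄·Hᵀ + R = [289]
K = P̄·Hᵀ·S⁻¹ = [-4/17; -59/289; 91/289]
x' − x̄ = [20/17, 295/289, -455/289] = K·y
y = (KᵀK)⁻¹·Kᵀ·(x' − x̄) = [-5]
z = y + H·x̄ = [-5] + [6] = [1]

z = [1]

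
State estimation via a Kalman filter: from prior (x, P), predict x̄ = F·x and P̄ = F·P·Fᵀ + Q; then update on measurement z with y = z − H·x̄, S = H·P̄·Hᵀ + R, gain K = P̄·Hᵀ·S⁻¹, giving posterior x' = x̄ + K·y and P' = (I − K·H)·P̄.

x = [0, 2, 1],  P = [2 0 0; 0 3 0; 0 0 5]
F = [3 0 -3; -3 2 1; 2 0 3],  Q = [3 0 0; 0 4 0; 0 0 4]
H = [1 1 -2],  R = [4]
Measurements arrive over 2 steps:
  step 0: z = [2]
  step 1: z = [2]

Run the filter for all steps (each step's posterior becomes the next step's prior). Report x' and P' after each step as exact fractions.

step 0: x' = [-579/391, 5, 309/391], P' = [16005/391 -33 1353/391; -33 39 3; 1353/391 3 1551/391]
step 1: x' = [-905348/227467, 7099852/682401, 1503559/682401], P' = [23279526/227467 -32194546/227467 -4287940/227467; -32194546/227467 146938322/682401 24310358/682401; -4287940/227467 24310358/682401 6224969/682401]

step 0: x̄ = F·x = [-3, 5, 3]
step 0: P̄ = F·P·Fᵀ + Q = [66 -33 -33; -33 39 3; -33 3 57]
step 0: y = z − H·x̄ = [6]
step 0: S = H·P̄·Hᵀ + R = [391]
step 0: K = P̄·Hᵀ·S⁻¹ = [99/391; 0; -144/391]
step 0: x' = x̄ + K·y = [-579/391, 5, 309/391]
step 0: P' = (I − K·H)·P̄ = [16005/391 -33 1353/391; -33 39 3; 1353/391 3 1551/391]
step 1: x̄ = F·x = [-2664/391, 5956/391, -231/391]
step 1: P̄ = F·P·Fᵀ + Q = [134823/391 -216918/391 86130/391; -216918/391 359566/391 -145422/391; 86130/391 -145422/391 95779/391]
step 1: y = z − H·x̄ = [-2972/391]
step 1: S = H·P̄·Hᵀ + R = [682401/391]
step 1: K = P̄·Hᵀ·S⁻¹ = [-84785/227467; 433492/682401; -250850/682401]
step 1: x' = x̄ + K·y = [-905348/227467, 7099852/682401, 1503559/682401]
step 1: P' = (I − K·H)·P̄ = [23279526/227467 -32194546/227467 -4287940/227467; -32194546/227467 146938322/682401 24310358/682401; -4287940/227467 24310358/682401 6224969/682401]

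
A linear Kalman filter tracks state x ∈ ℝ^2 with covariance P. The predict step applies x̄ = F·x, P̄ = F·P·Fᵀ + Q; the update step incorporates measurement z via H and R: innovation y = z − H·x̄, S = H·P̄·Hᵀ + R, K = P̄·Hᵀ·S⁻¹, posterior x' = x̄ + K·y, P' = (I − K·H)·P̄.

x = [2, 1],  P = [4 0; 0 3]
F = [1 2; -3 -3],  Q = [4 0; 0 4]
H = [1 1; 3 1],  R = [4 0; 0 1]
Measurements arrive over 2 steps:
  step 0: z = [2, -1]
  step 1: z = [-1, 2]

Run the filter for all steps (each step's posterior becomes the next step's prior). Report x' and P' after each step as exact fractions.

step 0: x' = [-1994/2059, 4096/2059], P' = [2280/2059 -5840/2059; -5840/2059 16548/2059]
step 1: x' = [1023967/724606, -800117/362303], P' = [330774/362303 -817444/362303; -817444/362303 2286624/362303]

step 0: x̄ = F·x = [4, -9]
step 0: P̄ = F·P·Fᵀ + Q = [20 -30; -30 67]
step 0: y = z − H·x̄ = [7, -4]
step 0: S = H·P̄·Hᵀ + R = [31 7; 7 68]
step 0: K = P̄·Hᵀ·S⁻¹ = [-890/2059 1000/2059; 2677/2059 -972/2059]
step 0: x' = x̄ + K·y = [-1994/2059, 4096/2059]
step 0: P' = (I − K·H)·P̄ = [2280/2059 -5840/2059; -5840/2059 16548/2059]
step 1: x̄ = F·x = [6198/2059, -6306/2059]
step 1: P̄ = F·P·Fᵀ + Q = [53348/2059 -53568/2059; -53568/2059 72568/2059]
step 1: y = z − H·x̄ = [-1951/2059, -8170/2059]
step 1: S = H·P̄·Hᵀ + R = [27016/2059 18340/2059; 18340/2059 233351/2059]
step 1: K = P̄·Hᵀ·S⁻¹ = [-243335/724606 174878/362303; 367295/362303 -165708/362303]
step 1: x' = x̄ + K·y = [1023967/724606, -800117/362303]
step 1: P' = (I − K·H)·P̄ = [330774/362303 -817444/362303; -817444/362303 2286624/362303]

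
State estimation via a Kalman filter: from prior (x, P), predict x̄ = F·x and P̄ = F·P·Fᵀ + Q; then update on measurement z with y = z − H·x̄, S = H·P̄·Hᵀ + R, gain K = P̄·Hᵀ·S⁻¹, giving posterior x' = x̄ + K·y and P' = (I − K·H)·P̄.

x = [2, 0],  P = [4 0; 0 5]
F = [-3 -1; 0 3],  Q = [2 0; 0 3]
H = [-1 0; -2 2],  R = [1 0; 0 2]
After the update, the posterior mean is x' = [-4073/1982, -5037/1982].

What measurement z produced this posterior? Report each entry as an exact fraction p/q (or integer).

z = [2, -1]

x̄ = F·x = [-6, 0]
P̄ = F·P·Fᵀ + Q = [43 -15; -15 48]
S = H·P̄·Hᵀ + R = [44 116; 116 486]
K = P̄·Hᵀ·S⁻¹ = [-3721/3964 -29/1982; -3663/3964 951/1982]
x' − x̄ = [7819/1982, -5037/1982] = K·y
y = (KᵀK)⁻¹·Kᵀ·(x' − x̄) = [-4, -13]
z = y + H·x̄ = [-4, -13] + [6, 12] = [2, -1]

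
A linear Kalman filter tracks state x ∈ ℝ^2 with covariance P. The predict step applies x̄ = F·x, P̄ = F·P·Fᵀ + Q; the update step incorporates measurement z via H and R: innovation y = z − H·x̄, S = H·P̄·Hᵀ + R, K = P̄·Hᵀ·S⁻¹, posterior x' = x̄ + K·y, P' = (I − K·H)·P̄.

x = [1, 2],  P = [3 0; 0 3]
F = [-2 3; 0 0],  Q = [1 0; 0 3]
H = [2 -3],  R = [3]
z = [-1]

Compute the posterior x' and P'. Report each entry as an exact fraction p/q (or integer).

x' = [4/19, 81/190]
P' = [120/19 72/19; 72/19 489/190]

x̄ = F·x = [4, 0]
P̄ = F·P·Fᵀ + Q = [40 0; 0 3]
y = z − H·x̄ = [-9]
S = H·P̄·Hᵀ + R = [190]
K = P̄·Hᵀ·S⁻¹ = [8/19; -9/190]
x' = x̄ + K·y = [4/19, 81/190]
P' = (I − K·H)·P̄ = [120/19 72/19; 72/19 489/190]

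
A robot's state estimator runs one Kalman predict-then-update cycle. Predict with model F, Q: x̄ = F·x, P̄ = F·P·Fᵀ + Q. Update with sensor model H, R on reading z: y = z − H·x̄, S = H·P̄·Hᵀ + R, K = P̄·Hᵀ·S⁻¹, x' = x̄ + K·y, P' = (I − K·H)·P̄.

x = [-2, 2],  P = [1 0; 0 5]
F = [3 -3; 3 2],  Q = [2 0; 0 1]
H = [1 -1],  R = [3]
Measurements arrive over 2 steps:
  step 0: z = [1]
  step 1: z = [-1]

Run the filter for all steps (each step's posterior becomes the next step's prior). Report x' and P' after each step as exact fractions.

step 0: x' = [-725/131, -823/131], P' = [1407/131 1176/131; 1176/131 1329/131]
step 1: x' = [-6548/34011, 14725/34011], P' = [915379/34011 907708/34011; 907708/34011 1000891/34011]

step 0: x̄ = F·x = [-12, -2]
step 0: P̄ = F·P·Fᵀ + Q = [56 -21; -21 30]
step 0: y = z − H·x̄ = [11]
step 0: S = H·P̄·Hᵀ + R = [131]
step 0: K = P̄·Hᵀ·S⁻¹ = [77/131; -51/131]
step 0: x' = x̄ + K·y = [-725/131, -823/131]
step 0: P' = (I − K·H)·P̄ = [1407/131 1176/131; 1176/131 1329/131]
step 1: x̄ = F·x = [294/131, -3821/131]
step 1: P̄ = F·P·Fᵀ + Q = [3718/131 1161/131; 1161/131 32222/131]
step 1: y = z − H·x̄ = [-4246/131]
step 1: S = H·P̄·Hᵀ + R = [34011/131]
step 1: K = P̄·Hᵀ·S⁻¹ = [2557/34011; -31061/34011]
step 1: x' = x̄ + K·y = [-6548/34011, 14725/34011]
step 1: P' = (I − K·H)·P̄ = [915379/34011 907708/34011; 907708/34011 1000891/34011]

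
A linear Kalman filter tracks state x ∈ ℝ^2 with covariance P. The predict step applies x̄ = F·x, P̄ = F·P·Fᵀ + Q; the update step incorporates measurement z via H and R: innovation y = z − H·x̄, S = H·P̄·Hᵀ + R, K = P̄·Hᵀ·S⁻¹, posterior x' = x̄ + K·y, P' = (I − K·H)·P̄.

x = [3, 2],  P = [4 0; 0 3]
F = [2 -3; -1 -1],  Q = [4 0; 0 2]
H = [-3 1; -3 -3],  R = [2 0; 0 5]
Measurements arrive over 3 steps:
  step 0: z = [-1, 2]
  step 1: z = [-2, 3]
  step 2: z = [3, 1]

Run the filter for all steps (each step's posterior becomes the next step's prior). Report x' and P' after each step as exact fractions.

step 0: x̄ = F·x = [0, -5]
step 0: P̄ = F·P·Fᵀ + Q = [47 1; 1 9]
step 0: y = z − H·x̄ = [4, -13]
step 0: S = H·P̄·Hᵀ + R = [428 402; 402 527]
step 0: K = P̄·Hᵀ·S⁻¹ = [-3973/15988 -669/7994; 7611/31976 -3813/15988]
step 0: x' = x̄ + K·y = [751/7994, -15149/15988]
step 0: P' = (I − K·H)·P̄ = [636/3997 -157/7994; -157/7994 6669/15988]
step 1: x̄ = F·x = [48451/15988, 13647/15988]
step 1: P̄ = F·P·Fᵀ + Q = [137917/15988 14605/15988; 14605/15988 40561/15988]
step 1: y = z − H·x̄ = [49865/7994, 117129/7994]
step 1: S = H·P̄·Hᵀ + R = [306540/3997 301800/3997; 301800/3997 487283/3997]
step 1: K = P̄·Hᵀ·S⁻¹ = [-7055747/29166120 -41281/486102; 6049747/29166120 -103723/486102]
step 1: x' = x̄ + K·y = [3233269/11666448, -11421197/11666448]
step 1: P' = (I − K·H)·P̄ = [9119797/58332240 -863597/58332240; -863597/58332240 21608197/58332240]
step 2: x̄ = F·x = [40730129/11666448, 1023491/1458306]
step 2: P̄ = F·P·Fᵀ + Q = [94929017/11666448 1143035/1458306; 1143035/1458306 1820816/729153]
step 2: y = z − H·x̄ = [149001803/11666448, 17602291/1296272]
step 2: S = H·P̄·Hᵀ + R = [851961425/11666448 91314185/1296272; 91314185/1296272 148831993/1296272]
step 2: K = P̄·Hᵀ·S⁻¹ = [-9654114319/39925720375 -676614654/7985144075; 8284401544/39925720375 -1701112896/7985144075]
step 2: x' = x̄ + K·y = [-694197583/928505125, 426272908/928505125]
step 2: P' = (I − K·H)·P̄ = [6236671022/39925720375 -598215572/39925720375; -598215572/39925720375 14774156372/39925720375]

step 0: x' = [751/7994, -15149/15988], P' = [636/3997 -157/7994; -157/7994 6669/15988]
step 1: x' = [3233269/11666448, -11421197/11666448], P' = [9119797/58332240 -863597/58332240; -863597/58332240 21608197/58332240]
step 2: x' = [-694197583/928505125, 426272908/928505125], P' = [6236671022/39925720375 -598215572/39925720375; -598215572/39925720375 14774156372/39925720375]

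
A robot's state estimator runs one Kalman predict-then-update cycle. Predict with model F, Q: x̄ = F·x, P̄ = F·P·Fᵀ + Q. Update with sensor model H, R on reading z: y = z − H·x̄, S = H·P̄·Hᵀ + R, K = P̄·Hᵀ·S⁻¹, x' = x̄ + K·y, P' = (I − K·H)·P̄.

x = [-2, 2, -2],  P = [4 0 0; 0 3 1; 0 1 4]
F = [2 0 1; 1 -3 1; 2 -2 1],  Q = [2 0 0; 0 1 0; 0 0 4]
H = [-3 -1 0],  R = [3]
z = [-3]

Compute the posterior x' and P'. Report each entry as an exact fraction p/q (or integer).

x̄ = F·x = [-6, -10, -10]
P̄ = F·P·Fᵀ + Q = [22 9 18; 9 30 25; 18 25 32]
y = z − H·x̄ = [-31]
S = H·P̄·Hᵀ + R = [285]
K = P̄·Hᵀ·S⁻¹ = [-5/19; -1/5; -79/285]
x' = x̄ + K·y = [41/19, -19/5, -401/285]
P' = (I − K·H)·P̄ = [43/19 -6 -53/19; -6 93/5 46/5; -53/19 46/5 2879/285]

x' = [41/19, -19/5, -401/285]
P' = [43/19 -6 -53/19; -6 93/5 46/5; -53/19 46/5 2879/285]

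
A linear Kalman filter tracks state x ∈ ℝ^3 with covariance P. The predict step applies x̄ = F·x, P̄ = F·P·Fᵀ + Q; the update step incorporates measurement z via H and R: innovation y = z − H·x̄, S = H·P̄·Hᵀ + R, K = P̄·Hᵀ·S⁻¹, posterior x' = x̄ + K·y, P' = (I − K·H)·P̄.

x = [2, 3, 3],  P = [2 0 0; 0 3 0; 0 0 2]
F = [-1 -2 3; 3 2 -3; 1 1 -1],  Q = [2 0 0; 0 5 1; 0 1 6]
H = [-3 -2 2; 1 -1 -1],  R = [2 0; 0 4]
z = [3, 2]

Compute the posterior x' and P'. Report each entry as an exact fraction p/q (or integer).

x̄ = F·x = [1, 3, 2]
P̄ = F·P·Fᵀ + Q = [34 -36 -14; -36 53 19; -14 19 13]
y = z − H·x̄ = [8, 6]
S = H·P̄·Hᵀ + R = [156 -128; -128 242]
K = P̄·Hᵀ·S⁻¹ = [-821/5342 710/2671; -518/2671 -1466/2671; 343/5342 -417/2671]
x' = x̄ + K·y = [3647/2671, -4927/2671, 4212/2671]
P' = (I − K·H)·P̄ = [7365/2671 -3056/2671 7581/2671; -3056/2671 3955/2671 -1147/2671; 7581/2671 -1147/2671 10396/2671]

x' = [3647/2671, -4927/2671, 4212/2671]
P' = [7365/2671 -3056/2671 7581/2671; -3056/2671 3955/2671 -1147/2671; 7581/2671 -1147/2671 10396/2671]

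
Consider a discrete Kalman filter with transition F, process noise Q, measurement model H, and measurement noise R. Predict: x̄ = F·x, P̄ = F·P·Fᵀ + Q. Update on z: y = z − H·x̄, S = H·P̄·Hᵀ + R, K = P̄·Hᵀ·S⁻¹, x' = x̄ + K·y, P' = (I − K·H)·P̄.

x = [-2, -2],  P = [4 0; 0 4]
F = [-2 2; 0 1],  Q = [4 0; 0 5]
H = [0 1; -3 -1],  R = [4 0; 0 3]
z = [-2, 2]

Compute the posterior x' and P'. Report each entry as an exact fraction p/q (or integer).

x̄ = F·x = [0, -2]
P̄ = F·P·Fᵀ + Q = [36 8; 8 9]
y = z − H·x̄ = [0, 0]
S = H·P̄·Hᵀ + R = [13 -33; -33 384]
K = P̄·Hᵀ·S⁻¹ = [-252/1301 -1244/3903; 789/1301 -44/1301]
x' = x̄ + K·y = [0, -2]
P' = (I − K·H)·P̄ = [2252/3903 -1008/1301; -1008/1301 3156/1301]

x' = [0, -2]
P' = [2252/3903 -1008/1301; -1008/1301 3156/1301]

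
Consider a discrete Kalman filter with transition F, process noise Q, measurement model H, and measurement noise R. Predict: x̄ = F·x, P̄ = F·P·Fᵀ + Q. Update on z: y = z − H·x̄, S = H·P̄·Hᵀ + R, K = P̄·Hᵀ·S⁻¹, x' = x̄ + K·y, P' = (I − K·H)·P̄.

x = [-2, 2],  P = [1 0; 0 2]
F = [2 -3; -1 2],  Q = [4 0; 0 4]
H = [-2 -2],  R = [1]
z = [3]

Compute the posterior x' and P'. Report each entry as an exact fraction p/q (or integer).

x' = [-22/3, 52/9]
P' = [66/5 -194/15; -194/15 581/45]

x̄ = F·x = [-10, 6]
P̄ = F·P·Fᵀ + Q = [26 -14; -14 13]
y = z − H·x̄ = [-5]
S = H·P̄·Hᵀ + R = [45]
K = P̄·Hᵀ·S⁻¹ = [-8/15; 2/45]
x' = x̄ + K·y = [-22/3, 52/9]
P' = (I − K·H)·P̄ = [66/5 -194/15; -194/15 581/45]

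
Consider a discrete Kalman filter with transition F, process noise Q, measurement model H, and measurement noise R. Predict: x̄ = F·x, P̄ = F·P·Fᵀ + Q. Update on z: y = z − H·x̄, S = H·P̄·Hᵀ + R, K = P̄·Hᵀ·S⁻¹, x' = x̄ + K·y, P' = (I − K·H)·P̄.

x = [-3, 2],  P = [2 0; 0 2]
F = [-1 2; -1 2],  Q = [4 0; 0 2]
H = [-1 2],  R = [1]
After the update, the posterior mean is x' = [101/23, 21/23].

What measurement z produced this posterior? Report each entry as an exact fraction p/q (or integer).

x̄ = F·x = [7, 7]
P̄ = F·P·Fᵀ + Q = [14 10; 10 12]
S = H·P̄·Hᵀ + R = [23]
K = P̄·Hᵀ·S⁻¹ = [6/23; 14/23]
x' − x̄ = [-60/23, -140/23] = K·y
y = (KᵀK)⁻¹·Kᵀ·(x' − x̄) = [-10]
z = y + H·x̄ = [-10] + [7] = [-3]

z = [-3]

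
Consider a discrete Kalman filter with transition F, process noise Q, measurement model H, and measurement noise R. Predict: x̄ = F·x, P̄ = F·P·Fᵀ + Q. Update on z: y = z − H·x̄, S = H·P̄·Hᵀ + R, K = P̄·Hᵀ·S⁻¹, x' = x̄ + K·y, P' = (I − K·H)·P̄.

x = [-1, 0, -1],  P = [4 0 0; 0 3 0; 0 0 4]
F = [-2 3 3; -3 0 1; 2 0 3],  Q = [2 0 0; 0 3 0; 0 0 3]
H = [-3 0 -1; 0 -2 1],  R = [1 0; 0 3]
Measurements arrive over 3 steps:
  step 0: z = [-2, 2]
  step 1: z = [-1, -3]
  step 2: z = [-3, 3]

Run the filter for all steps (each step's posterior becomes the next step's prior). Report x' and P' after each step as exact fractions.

step 0: x' = [3860/6299, -5424/6299, 925/6299], P' = [328543/245661 -418046/245661 -916519/245661; -418046/245661 758587/245661 1273280/245661; -916519/245661 1273280/245661 2787610/245661]
step 1: x' = [-5703665699/22290469239, 44050391380/22290469239, 39911542190/22290469239], P' = [10905535889/22290469239 -11410685398/22290469239 -26377102979/22290469239; -11410685398/22290469239 30150672089/22290469239 35980174723/22290469239; -26377102979/22290469239 35980174723/22290469239 82389692156/22290469239]
step 2: x' = [670801550247463/668559114527346, -992248650903917/668559114527346, 14377585227743/668559114527346], P' = [316686712622083/668559114527346 -325203214527503/668559114527346 -759480791044537/668559114527346; -325203214527503/668559114527346 876043028081443/668559114527346 1026967217247383/668559114527346; -759480791044537/668559114527346 1026967217247383/668559114527346 2374503908408131/668559114527346]

step 0: x̄ = F·x = [-1, 2, -5]
step 0: P̄ = F·P·Fᵀ + Q = [81 36 20; 36 43 -12; 20 -12 55]
step 0: y = z − H·x̄ = [-10, 11]
step 0: S = H·P̄·Hᵀ + R = [905 77; 77 278]
step 0: K = P̄·Hᵀ·S⁻¹ = [-69110/245661 -26809/245661; -19142/245661 -81298/245661; -38053/245661 80350/245661]
step 0: x' = x̄ + K·y = [3860/6299, -5424/6299, 925/6299]
step 0: P' = (I − K·H)·P̄ = [328543/245661 -418046/245661 -916519/245661; -418046/245661 758587/245661 1273280/245661; -916519/245661 1273280/245661 2787610/245661]
step 1: x̄ = F·x = [-21217/6299, -10655/6299, 10495/6299]
step 1: P̄ = F·P·Fᵀ + Q = [72655087/245661 27998051/245661 32725562/245661; 27998051/245661 11980594/245661 12807205/245661; 32725562/245661 12807205/245661 16141417/245661]
step 1: y = z − H·x̄ = [-59455/6299, -50702/6299]
step 1: S = H·P̄·Hᵀ + R = [866636233/245661 79284613/245661; 79284613/245661 13571956/245661]
step 1: K = P̄·Hᵀ·S⁻¹ = [-6339504688/22290469239 -1185244061/22290469239; -1748118529/22290469239 -8107056485/22290469239; -3258383219/22290469239 3476447570/22290469239]
step 1: x' = x̄ + K·y = [-5703665699/22290469239, 44050391380/22290469239, 39911542190/22290469239]
step 1: P' = (I − K·H)·P̄ = [10905535889/22290469239 -11410685398/22290469239 -26377102979/22290469239; -11410685398/22290469239 30150672089/22290469239 35980174723/22290469239; -26377102979/22290469239 35980174723/22290469239 82389692156/22290469239]
step 2: x̄ = F·x = [263293132108/22290469239, 57022539287/22290469239, 108327295172/22290469239]
step 2: P̄ = F·P·Fᵀ + Q = [2202162965777/22290469239 813387117322/22290469239 953242545967/22290469239; 813387117322/22290469239 405673540748/22290469239 366375581987/22290469239; 953242545967/22290469239 366375581987/22290469239 535475544929/22290469239]
step 2: y = z − H·x̄ = [831335283779/22290469239, 72589191119/22290469239]
step 2: S = H·P̄·Hᵀ + R = [26096687981963/22290469239 2217870685076/22290469239; 2217870685076/22290469239 759538787690/22290469239]
step 2: K = P̄·Hᵀ·S⁻¹ = [-95289673410856/334279557263673 -36358120663177/668559114527346; -25678786832437/334279557263673 -241706279638501/668559114527346; -48030767637260/334279557263673 106856491304455/668559114527346]
step 2: x' = x̄ + K·y = [670801550247463/668559114527346, -992248650903917/668559114527346, 14377585227743/668559114527346]
step 2: P' = (I − K·H)·P̄ = [316686712622083/668559114527346 -325203214527503/668559114527346 -759480791044537/668559114527346; -325203214527503/668559114527346 876043028081443/668559114527346 1026967217247383/668559114527346; -759480791044537/668559114527346 1026967217247383/668559114527346 2374503908408131/668559114527346]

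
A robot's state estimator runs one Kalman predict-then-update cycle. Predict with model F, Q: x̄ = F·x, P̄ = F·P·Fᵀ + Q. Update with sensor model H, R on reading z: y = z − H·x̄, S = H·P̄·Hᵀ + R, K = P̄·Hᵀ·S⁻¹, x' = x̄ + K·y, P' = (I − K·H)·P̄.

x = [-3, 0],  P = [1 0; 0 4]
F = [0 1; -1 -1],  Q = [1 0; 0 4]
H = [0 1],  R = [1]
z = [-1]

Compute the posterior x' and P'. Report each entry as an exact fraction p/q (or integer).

x̄ = F·x = [0, 3]
P̄ = F·P·Fᵀ + Q = [5 -4; -4 9]
y = z − H·x̄ = [-4]
S = H·P̄·Hᵀ + R = [10]
K = P̄·Hᵀ·S⁻¹ = [-2/5; 9/10]
x' = x̄ + K·y = [8/5, -3/5]
P' = (I − K·H)·P̄ = [17/5 -2/5; -2/5 9/10]

x' = [8/5, -3/5]
P' = [17/5 -2/5; -2/5 9/10]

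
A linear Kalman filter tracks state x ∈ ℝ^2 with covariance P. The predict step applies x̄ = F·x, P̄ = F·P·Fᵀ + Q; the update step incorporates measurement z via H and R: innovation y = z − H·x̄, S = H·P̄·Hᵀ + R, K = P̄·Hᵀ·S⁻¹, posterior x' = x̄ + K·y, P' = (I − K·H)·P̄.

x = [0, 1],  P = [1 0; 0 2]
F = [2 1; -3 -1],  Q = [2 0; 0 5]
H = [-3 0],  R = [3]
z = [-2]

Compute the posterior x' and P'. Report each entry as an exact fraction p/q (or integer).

x̄ = F·x = [1, -1]
P̄ = F·P·Fᵀ + Q = [8 -8; -8 16]
y = z − H·x̄ = [1]
S = H·P̄·Hᵀ + R = [75]
K = P̄·Hᵀ·S⁻¹ = [-8/25; 8/25]
x' = x̄ + K·y = [17/25, -17/25]
P' = (I − K·H)·P̄ = [8/25 -8/25; -8/25 208/25]

x' = [17/25, -17/25]
P' = [8/25 -8/25; -8/25 208/25]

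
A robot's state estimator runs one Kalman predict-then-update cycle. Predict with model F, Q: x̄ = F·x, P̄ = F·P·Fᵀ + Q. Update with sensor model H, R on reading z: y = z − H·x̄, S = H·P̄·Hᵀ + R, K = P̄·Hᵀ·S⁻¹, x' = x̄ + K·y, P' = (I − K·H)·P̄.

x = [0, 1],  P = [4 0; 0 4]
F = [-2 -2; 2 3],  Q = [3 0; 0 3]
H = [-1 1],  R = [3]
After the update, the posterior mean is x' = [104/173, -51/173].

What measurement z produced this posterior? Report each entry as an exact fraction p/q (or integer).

x̄ = F·x = [-2, 3]
P̄ = F·P·Fᵀ + Q = [35 -40; -40 55]
S = H·P̄·Hᵀ + R = [173]
K = P̄·Hᵀ·S⁻¹ = [-75/173; 95/173]
x' − x̄ = [450/173, -570/173] = K·y
y = (KᵀK)⁻¹·Kᵀ·(x' − x̄) = [-6]
z = y + H·x̄ = [-6] + [5] = [-1]

z = [-1]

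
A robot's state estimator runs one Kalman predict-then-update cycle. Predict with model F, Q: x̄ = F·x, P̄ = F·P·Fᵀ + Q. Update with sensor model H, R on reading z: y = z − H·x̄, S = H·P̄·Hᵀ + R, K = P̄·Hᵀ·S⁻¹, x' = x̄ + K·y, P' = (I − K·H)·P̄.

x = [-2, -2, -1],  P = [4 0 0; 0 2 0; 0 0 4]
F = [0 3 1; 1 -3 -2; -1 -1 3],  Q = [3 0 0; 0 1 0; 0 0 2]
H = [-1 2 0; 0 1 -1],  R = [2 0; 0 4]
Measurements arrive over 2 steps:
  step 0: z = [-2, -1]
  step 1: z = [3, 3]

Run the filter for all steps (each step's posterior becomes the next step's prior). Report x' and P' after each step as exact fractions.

step 0: x' = [-232/661, -690/661, 259/661], P' = [5050/1983 596/661 260/1983; 596/661 3496/4627 1508/4627; 260/1983 1508/4627 49492/13881]
step 1: x' = [-4118163/10269445, 14912334/10269445, -469689/604085], P' = [163798314/71886115 52119568/71886115 -683208/4228595; 52119568/71886115 45641276/71886115 449704/4228595; -683208/4228595 449704/4228595 12989392/4228595]

step 0: x̄ = F·x = [-7, 6, 1]
step 0: P̄ = F·P·Fᵀ + Q = [25 -26 6; -26 39 -22; 6 -22 44]
step 0: y = z − H·x̄ = [-21, -6]
step 0: S = H·P̄·Hᵀ + R = [287 154; 154 131]
step 0: K = P̄·Hᵀ·S⁻¹ = [-737/1983 382/1983; 1410/4627 71/661; 3614/13881 -1606/1983]
step 0: x' = x̄ + K·y = [-232/661, -690/661, 259/661]
step 0: P' = (I − K·H)·P̄ = [5050/1983 596/661 260/1983; 596/661 3496/4627 1508/4627; 260/1983 1508/4627 49492/13881]
step 1: x̄ = F·x = [-1811/661, 1320/661, 1699/661]
step 1: P̄ = F·P·Fᵀ + Q = [212671/13881 -64908/4627 113836/13881; -64908/4627 104501/4627 -99458/4627; 113836/13881 -99458/4627 505996/13881]
step 1: y = z − H·x̄ = [-2468/661, 2362/661]
step 1: S = H·P̄·Hᵀ + R = [324763/1983 218902/1983; 218902/1983 210253/1983]
step 1: K = P̄·Hᵀ·S⁻¹ = [-4254227/10269445 2276218/10269445; 2797356/10269445 1357011/10269445; 113044/604085 -447846/604085]
step 1: x' = x̄ + K·y = [-4118163/10269445, 14912334/10269445, -469689/604085]
step 1: P' = (I − K·H)·P̄ = [163798314/71886115 52119568/71886115 -683208/4228595; 52119568/71886115 45641276/71886115 449704/4228595; -683208/4228595 449704/4228595 12989392/4228595]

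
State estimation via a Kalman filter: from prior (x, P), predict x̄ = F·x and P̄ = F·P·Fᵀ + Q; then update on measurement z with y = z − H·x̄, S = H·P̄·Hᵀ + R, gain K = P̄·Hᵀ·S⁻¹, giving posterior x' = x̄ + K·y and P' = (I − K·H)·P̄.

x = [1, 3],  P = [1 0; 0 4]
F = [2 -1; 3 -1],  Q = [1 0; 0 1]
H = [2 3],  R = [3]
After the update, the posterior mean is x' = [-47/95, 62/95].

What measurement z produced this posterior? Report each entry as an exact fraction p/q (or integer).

z = [1]

x̄ = F·x = [-1, 0]
P̄ = F·P·Fᵀ + Q = [9 10; 10 14]
S = H·P̄·Hᵀ + R = [285]
K = P̄·Hᵀ·S⁻¹ = [16/95; 62/285]
x' − x̄ = [48/95, 62/95] = K·y
y = (KᵀK)⁻¹·Kᵀ·(x' − x̄) = [3]
z = y + H·x̄ = [3] + [-2] = [1]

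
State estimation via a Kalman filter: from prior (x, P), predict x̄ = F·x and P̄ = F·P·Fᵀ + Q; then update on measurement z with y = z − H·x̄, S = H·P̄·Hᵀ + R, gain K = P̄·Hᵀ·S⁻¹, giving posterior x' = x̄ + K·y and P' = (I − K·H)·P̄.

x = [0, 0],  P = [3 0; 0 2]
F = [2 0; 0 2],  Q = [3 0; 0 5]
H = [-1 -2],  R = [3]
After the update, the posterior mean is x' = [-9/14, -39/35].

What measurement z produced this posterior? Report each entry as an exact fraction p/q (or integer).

z = [3]

x̄ = F·x = [0, 0]
P̄ = F·P·Fᵀ + Q = [15 0; 0 13]
S = H·P̄·Hᵀ + R = [70]
K = P̄·Hᵀ·S⁻¹ = [-3/14; -13/35]
x' − x̄ = [-9/14, -39/35] = K·y
y = (KᵀK)⁻¹·Kᵀ·(x' − x̄) = [3]
z = y + H·x̄ = [3] + [0] = [3]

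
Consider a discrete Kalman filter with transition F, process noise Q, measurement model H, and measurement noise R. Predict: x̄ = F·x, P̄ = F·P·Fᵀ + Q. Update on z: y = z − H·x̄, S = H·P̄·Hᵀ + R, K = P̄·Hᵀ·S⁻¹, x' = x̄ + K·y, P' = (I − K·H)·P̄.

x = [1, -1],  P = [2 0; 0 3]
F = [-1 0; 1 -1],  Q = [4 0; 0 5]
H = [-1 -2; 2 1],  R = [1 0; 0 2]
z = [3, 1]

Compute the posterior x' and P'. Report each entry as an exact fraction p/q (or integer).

x' = [19/16, -31/16]
P' = [129/152 -85/152; -85/152 89/152]

x̄ = F·x = [-1, 2]
P̄ = F·P·Fᵀ + Q = [6 -2; -2 10]
y = z − H·x̄ = [6, 1]
S = H·P̄·Hᵀ + R = [39 -22; -22 28]
K = P̄·Hᵀ·S⁻¹ = [41/152 173/304; -93/152 -81/304]
x' = x̄ + K·y = [19/16, -31/16]
P' = (I − K·H)·P̄ = [129/152 -85/152; -85/152 89/152]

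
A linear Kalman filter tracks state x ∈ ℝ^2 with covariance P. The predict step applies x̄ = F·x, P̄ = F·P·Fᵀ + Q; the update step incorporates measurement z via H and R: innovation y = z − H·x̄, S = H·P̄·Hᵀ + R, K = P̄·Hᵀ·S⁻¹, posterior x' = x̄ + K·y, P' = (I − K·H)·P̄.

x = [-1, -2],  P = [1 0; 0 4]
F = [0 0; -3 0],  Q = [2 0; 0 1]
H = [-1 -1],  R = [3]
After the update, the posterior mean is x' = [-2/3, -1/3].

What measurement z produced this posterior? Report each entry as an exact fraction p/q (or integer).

x̄ = F·x = [0, 3]
P̄ = F·P·Fᵀ + Q = [2 0; 0 10]
S = H·P̄·Hᵀ + R = [15]
K = P̄·Hᵀ·S⁻¹ = [-2/15; -2/3]
x' − x̄ = [-2/3, -10/3] = K·y
y = (KᵀK)⁻¹·Kᵀ·(x' − x̄) = [5]
z = y + H·x̄ = [5] + [-3] = [2]

z = [2]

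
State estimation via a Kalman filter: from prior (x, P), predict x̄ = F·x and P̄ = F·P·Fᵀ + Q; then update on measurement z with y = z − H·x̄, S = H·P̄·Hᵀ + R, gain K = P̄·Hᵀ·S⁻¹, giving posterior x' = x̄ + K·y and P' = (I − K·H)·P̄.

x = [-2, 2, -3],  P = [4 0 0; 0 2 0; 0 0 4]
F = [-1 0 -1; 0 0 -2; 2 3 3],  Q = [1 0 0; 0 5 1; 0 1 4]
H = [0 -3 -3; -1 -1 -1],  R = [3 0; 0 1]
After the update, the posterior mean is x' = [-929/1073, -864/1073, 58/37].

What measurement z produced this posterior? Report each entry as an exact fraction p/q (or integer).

x̄ = F·x = [5, 6, -7]
P̄ = F·P·Fᵀ + Q = [9 8 -20; 8 21 -23; -20 -23 74]
S = H·P̄·Hᵀ + R = [444 111; 111 35]
K = P̄·Hᵀ·S⁻¹ = [309/1073 -24/29; 292/1073 -30/29; -22/37 1]
x' − x̄ = [-6294/1073, -7302/1073, 317/37] = K·y
y = (KᵀK)⁻¹·Kᵀ·(x' − x̄) = [-6, 5]
z = y + H·x̄ = [-6, 5] + [3, -4] = [-3, 1]

z = [-3, 1]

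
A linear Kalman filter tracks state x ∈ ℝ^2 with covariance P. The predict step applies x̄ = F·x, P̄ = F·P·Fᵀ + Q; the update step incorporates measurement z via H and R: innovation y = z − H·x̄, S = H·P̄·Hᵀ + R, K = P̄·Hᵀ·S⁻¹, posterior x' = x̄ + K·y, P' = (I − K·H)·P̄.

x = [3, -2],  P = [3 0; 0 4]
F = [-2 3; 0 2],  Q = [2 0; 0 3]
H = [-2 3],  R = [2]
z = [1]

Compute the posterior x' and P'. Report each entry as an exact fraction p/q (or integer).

x̄ = F·x = [-12, -4]
P̄ = F·P·Fᵀ + Q = [50 24; 24 19]
y = z − H·x̄ = [-11]
S = H·P̄·Hᵀ + R = [85]
K = P̄·Hᵀ·S⁻¹ = [-28/85; 9/85]
x' = x̄ + K·y = [-712/85, -439/85]
P' = (I − K·H)·P̄ = [3466/85 2292/85; 2292/85 1534/85]

x' = [-712/85, -439/85]
P' = [3466/85 2292/85; 2292/85 1534/85]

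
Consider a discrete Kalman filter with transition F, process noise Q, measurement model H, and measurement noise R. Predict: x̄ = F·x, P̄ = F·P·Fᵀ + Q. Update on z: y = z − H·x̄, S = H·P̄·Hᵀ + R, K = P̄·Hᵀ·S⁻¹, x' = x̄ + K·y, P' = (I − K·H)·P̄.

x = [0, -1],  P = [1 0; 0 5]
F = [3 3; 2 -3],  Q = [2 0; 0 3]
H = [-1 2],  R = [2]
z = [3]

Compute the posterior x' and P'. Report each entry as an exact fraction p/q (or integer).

x̄ = F·x = [-3, 3]
P̄ = F·P·Fᵀ + Q = [56 -39; -39 52]
y = z − H·x̄ = [-6]
S = H·P̄·Hᵀ + R = [422]
K = P̄·Hᵀ·S⁻¹ = [-67/211; 143/422]
x' = x̄ + K·y = [-231/211, 204/211]
P' = (I − K·H)·P̄ = [2838/211 1352/211; 1352/211 1495/422]

x' = [-231/211, 204/211]
P' = [2838/211 1352/211; 1352/211 1495/422]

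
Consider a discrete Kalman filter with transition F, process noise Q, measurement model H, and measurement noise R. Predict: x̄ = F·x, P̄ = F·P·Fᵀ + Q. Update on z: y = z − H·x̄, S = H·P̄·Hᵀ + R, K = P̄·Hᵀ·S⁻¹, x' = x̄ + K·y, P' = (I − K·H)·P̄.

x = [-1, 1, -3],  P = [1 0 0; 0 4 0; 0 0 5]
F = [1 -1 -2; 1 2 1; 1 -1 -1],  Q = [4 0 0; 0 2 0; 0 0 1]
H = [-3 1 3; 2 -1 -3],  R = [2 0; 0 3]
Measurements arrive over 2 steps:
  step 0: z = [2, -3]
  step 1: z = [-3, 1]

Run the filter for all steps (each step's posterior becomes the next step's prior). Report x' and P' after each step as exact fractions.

step 0: x̄ = F·x = [4, -2, 1]
step 0: P̄ = F·P·Fᵀ + Q = [29 -17 15; -17 24 -12; 15 -12 11]
step 0: y = z − H·x̄ = [13, -10]
step 0: S = H·P̄·Hᵀ + R = [146 -85; -85 58]
step 0: K = P̄·Hᵀ·S⁻¹ = [-872/1243 -635/1243; 392/1243 103/1243; -57/113 -66/113]
step 0: x' = x̄ + K·y = [-14/1243, 1580/1243, 32/113]
step 0: P' = (I − K·H)·P̄ = [3649/1243 -1093/1243 312/113; -1093/1243 16810/1243 -585/113; 312/113 -585/113 469/113]
step 1: x̄ = F·x = [-2298/1243, 318/113, -1946/1243]
step 1: P̄ = F·P·Fᵀ + Q = [8785/1243 -1149/113 3362/1243; -1149/113 5026/113 -1538/113; 3362/1243 -1538/113 9313/1243]
step 1: y = z − H·x̄ = [-753/113, 3499/1243]
step 1: S = H·P̄·Hᵀ + R = [12224/113 -9370/113; -9370/113 86676/1243]
step 1: K = P̄·Hᵀ·S⁻¹ = [-173593/414874 -55054/207437; 122042/207437 147565/414874; -145555/414874 -193653/414874]
step 1: x' = x̄ + K·y = [79825/414874, -43595/414874, -112351/207437]
step 1: P' = (I − K·H)·P̄ = [338755/207437 -930863/414874 872069/414874; -930863/414874 6828043/207437 -5320169/414874; 872069/414874 -5320169/414874 1274211/207437]

step 0: x' = [-14/1243, 1580/1243, 32/113], P' = [3649/1243 -1093/1243 312/113; -1093/1243 16810/1243 -585/113; 312/113 -585/113 469/113]
step 1: x' = [79825/414874, -43595/414874, -112351/207437], P' = [338755/207437 -930863/414874 872069/414874; -930863/414874 6828043/207437 -5320169/414874; 872069/414874 -5320169/414874 1274211/207437]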